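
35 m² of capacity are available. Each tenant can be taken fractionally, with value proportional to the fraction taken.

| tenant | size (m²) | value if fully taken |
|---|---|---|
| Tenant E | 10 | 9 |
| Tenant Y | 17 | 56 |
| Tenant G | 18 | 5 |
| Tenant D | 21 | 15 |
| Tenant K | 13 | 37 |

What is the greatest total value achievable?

97.5

Sort by value density: Tenant Y 56/17≈3.29, Tenant K 37/13≈2.85, Tenant E 9/10≈0.9, Tenant D 15/21≈0.714, Tenant G 5/18≈0.278.
Take all of Tenant Y (17 m², value 56) → 18 m² left.
Tenant K: take in full, 13 m² for value 37 → 5 left.
Only 5 m² remain; take 5/10 of Tenant E for value 9×5/10 = 4.5.
Total value = 97.5.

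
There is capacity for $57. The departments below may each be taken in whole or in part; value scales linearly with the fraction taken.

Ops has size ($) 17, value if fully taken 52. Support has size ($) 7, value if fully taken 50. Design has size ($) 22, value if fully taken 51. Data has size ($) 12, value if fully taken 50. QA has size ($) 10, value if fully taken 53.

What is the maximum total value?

230.5

Sort by value density: Support 50/7≈7.14, QA 53/10≈5.3, Data 50/12≈4.17, Ops 52/17≈3.06, Design 51/22≈2.32.
Take all of Support (7 $, value 50) ; 50 $ left.
All 10 $ of QA fit (value 53) ; 40 remain.
All 12 $ of Data fit (value 50) ; 28 remain.
Ops: take in full, 17 $ for value 52 ; 11 left.
11 $ left: a 11/22 share of Design gives 51×11/22 = 25.5.
Total value = 230.5.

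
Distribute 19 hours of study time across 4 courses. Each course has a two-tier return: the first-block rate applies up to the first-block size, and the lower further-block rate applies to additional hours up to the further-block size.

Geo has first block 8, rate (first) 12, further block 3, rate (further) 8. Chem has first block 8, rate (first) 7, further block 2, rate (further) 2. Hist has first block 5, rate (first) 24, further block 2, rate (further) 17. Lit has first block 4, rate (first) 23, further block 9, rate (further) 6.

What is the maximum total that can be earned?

Rank every tier by rate: Hist/T1 24 > Lit/T1 23 > Hist/T2 17 > Geo/T1 12 > Geo/T2 8 > Chem/T1 7 > Lit/T2 6 > Chem/T2 2.
Hist/T1 (24): +5 — 14 left.
Lit/T1 (23): +4 — 10 left.
Hist T2 at 17: fill all 2 — 8 left.
Fill Geo T1 block (8 at 12) — 0 left.
Total = 24×5 + 23×4 + 17×2 + 12×8 = 342.

342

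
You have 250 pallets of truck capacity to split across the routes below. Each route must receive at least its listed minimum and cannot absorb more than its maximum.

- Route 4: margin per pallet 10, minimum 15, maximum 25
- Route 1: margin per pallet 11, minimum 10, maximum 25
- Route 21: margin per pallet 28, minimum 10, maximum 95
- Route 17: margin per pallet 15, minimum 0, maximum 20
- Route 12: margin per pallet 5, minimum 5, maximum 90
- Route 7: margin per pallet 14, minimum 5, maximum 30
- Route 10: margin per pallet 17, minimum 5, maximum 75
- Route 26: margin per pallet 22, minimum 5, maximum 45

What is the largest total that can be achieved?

5280

Meeting every minimum uses 15+10+10+0+5+5+5+5 = 55 pallets, leaving 195.
Highest margin per pallet first: Route 21 28 > Route 26 22 > Route 10 17 > Route 17 15 > Route 7 14 > Route 1 11 > Route 4 10 > Route 12 5.
Give Route 21 85 more to hit its cap of 95 ; 110 left.
Give Route 26 40 more to hit its cap of 45 ; 70 left.
Route 10: +70 to 75 (cap) ; 0 left.
Total = 10×15 + 11×10 + 28×95 + 5×5 + 14×5 + 17×75 + 22×45 = 5280.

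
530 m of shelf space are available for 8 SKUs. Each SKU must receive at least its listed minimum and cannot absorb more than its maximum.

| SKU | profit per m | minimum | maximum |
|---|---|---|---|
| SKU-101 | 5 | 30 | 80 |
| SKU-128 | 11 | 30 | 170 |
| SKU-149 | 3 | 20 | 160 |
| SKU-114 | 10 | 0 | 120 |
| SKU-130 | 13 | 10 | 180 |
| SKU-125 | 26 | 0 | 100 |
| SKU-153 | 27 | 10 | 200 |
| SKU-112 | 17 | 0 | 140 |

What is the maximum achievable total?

Meeting every minimum uses 30+30+20+0+10+0+10+0 = 100 m, leaving 430.
Rank by profit per m: SKU-153 27 > SKU-125 26 > SKU-112 17 > SKU-130 13 > SKU-128 11 > SKU-114 10 > SKU-101 5 > SKU-149 3.
SKU-153: +190 to 200 (cap) — 240 left.
Give SKU-125 100 more to hit its cap of 100 — 140 left.
SKU-112: +140 to 140 (cap) — 0 left.
Total = 5×30 + 11×30 + 3×20 + 13×10 + 26×100 + 27×200 + 17×140 = 11050.

11050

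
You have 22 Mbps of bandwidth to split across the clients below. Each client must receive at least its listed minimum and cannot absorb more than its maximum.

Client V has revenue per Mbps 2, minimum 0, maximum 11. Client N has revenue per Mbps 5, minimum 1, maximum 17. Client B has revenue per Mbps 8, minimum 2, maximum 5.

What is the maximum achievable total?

125

Meeting every minimum uses 0+1+2 = 3 Mbps, leaving 19.
Rank by revenue per Mbps: Client B 8 > Client N 5 > Client V 2.
Give Client B 3 more to hit its cap of 5 ; 16 left.
Client N: +16 to 17 (cap) ; 0 left.
Total = 5×17 + 8×5 = 125.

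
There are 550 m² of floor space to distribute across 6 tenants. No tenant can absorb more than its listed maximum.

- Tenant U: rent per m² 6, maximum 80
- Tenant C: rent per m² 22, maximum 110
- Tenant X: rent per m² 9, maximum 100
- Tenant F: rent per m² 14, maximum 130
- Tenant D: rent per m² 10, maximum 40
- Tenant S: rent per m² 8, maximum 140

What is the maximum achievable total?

6840

Highest rent per m² first: Tenant C 22 > Tenant F 14 > Tenant D 10 > Tenant X 9 > Tenant S 8 > Tenant U 6.
Give Tenant C 110 to hit its cap of 110 → 440 left.
Give Tenant F 130 to hit its cap of 130 → 310 left.
Give Tenant D 40 to hit its cap of 40 → 270 left.
Give Tenant X 100 to hit its cap of 100 → 170 left.
Tenant S takes 140 to reach its cap of 140 → 30 left.
Tenant U: +30 (room for 80) → 30. Pool exhausted.
Total = 6×30 + 22×110 + 9×100 + 14×130 + 10×40 + 8×140 = 6840.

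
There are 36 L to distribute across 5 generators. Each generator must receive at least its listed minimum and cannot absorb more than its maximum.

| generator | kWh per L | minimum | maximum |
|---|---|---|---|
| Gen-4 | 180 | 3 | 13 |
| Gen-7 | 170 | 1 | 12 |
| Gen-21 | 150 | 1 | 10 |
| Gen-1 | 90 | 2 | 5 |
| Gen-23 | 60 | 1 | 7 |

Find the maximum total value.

Meeting every minimum uses 3+1+1+2+1 = 8 L, leaving 28.
Rank by kWh per L: Gen-4 180 > Gen-7 170 > Gen-21 150 > Gen-1 90 > Gen-23 60.
Give Gen-4 10 more to hit its cap of 13 ; 18 left.
Give Gen-7 11 more to hit its cap of 12 ; 7 left.
Only 7 left; Gen-21 takes them to reach 8.
Total = 180×13 + 170×12 + 150×8 + 90×2 + 60×1 = 5820.

5820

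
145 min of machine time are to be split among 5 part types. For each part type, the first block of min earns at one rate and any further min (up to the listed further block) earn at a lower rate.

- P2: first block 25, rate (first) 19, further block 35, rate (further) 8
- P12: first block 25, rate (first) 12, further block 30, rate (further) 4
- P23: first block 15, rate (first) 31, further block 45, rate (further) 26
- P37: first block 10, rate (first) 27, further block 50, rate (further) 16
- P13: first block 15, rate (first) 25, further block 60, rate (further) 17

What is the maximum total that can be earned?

Treat each block as its own option and order by rate: P23/T1 31 > P37/T1 27 > P23/T2 26 > P13/T1 25 > P2/T1 19 > P13/T2 17 > P37/T2 16 > P12/T1 12 > P2/T2 8 > P12/T2 4.
P23/T1 (31): +15 ; 130 left.
P37 T1 at 27: fill all 10 ; 120 left.
Fill P23 T2 block (45 at 26) ; 75 left.
P13 T1 at 25: fill all 15 ; 60 left.
P2 T1 at 19: fill all 25 ; 35 left.
P13 T2 at 17: only 35 left, fill 35.
Total = 31×15 + 27×10 + 26×45 + 25×15 + 19×25 + 17×35 = 3350.

3350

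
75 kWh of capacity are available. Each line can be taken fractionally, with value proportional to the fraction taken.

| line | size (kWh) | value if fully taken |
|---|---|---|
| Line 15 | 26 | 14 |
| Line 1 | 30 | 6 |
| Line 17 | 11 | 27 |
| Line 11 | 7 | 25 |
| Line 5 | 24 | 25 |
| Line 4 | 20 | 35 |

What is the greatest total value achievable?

119

Rank by value-to-size ratio: Line 11 25/7≈3.57, Line 17 27/11≈2.45, Line 4 35/20≈1.75, Line 5 25/24≈1.04, Line 15 14/26≈0.538, Line 1 6/30≈0.2.
Take all of Line 11 (7 kWh, value 25) — 68 kWh left.
Take all of Line 17 (11 kWh, value 27) — 57 kWh left.
Line 4: take in full, 20 kWh for value 35 — 37 left.
Take all of Line 5 (24 kWh, value 25) — 13 kWh left.
Only 13 kWh remain; take 13/26 of Line 15 for value 14×13/26 = 7.
Total value = 119.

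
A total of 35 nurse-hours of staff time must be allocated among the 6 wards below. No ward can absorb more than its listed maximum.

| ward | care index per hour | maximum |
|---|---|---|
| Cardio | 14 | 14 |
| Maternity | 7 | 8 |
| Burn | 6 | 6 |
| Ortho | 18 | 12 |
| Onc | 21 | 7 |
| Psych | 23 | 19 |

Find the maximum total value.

746

Highest care index per hour first: Psych 23 > Onc 21 > Ortho 18 > Cardio 14 > Maternity 7 > Burn 6.
Give Psych 19 to hit its cap of 19 ; 16 left.
Give Onc 7 to hit its cap of 7 ; 9 left.
Ortho has room for 12 but only 9 remain, so it gets 9.
Total = 18×9 + 21×7 + 23×19 = 746.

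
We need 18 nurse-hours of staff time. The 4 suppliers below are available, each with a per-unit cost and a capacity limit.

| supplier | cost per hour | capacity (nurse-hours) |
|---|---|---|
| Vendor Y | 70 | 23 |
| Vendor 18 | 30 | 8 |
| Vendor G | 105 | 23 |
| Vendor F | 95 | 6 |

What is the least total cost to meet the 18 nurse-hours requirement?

Use suppliers in increasing cost order.
Take 8 from Vendor 18 at 30 — need 10 more.
Take 10 from Vendor Y at 70 to finish.
Vendor F, Vendor G: unused.
Cost = 8×30 + 10×70 = 940.

940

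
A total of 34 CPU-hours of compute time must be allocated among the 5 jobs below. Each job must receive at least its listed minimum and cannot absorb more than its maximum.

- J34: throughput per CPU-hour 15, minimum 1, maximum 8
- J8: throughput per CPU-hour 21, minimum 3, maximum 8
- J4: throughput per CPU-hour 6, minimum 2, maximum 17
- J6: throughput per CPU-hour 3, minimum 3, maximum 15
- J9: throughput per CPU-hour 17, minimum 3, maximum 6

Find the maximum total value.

453

Meeting every minimum uses 1+3+2+3+3 = 12 CPU-hours, leaving 22.
Order the jobs by throughput per CPU-hour: J8 21 > J9 17 > J34 15 > J4 6 > J6 3.
J8 takes 5 more to reach its cap of 8 — 17 left.
J9 takes 3 more to reach its cap of 6 — 14 left.
Give J34 7 more to hit its cap of 8 — 7 left.
J4 has room for 15 more but only 7 remain, so it gets 9.
Total = 15×8 + 21×8 + 6×9 + 3×3 + 17×6 = 453.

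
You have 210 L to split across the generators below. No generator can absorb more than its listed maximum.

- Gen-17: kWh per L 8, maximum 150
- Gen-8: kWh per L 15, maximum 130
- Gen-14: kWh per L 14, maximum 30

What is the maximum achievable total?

2770

Order the generators by kWh per L: Gen-8 15 > Gen-14 14 > Gen-17 8.
Gen-8 takes 130 to reach its cap of 130 — 80 left.
Gen-14 takes 30 to reach its cap of 30 — 50 left.
Gen-17: +50 (room for 150) → 50. Pool exhausted.
Total = 8×50 + 15×130 + 14×30 = 2770.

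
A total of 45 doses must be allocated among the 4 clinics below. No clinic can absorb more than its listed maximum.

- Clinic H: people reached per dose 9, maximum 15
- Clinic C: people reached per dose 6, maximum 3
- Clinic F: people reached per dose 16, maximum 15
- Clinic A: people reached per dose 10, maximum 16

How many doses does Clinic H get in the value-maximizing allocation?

14

Order the clinics by people reached per dose: Clinic F 16 > Clinic A 10 > Clinic H 9 > Clinic C 6.
Clinic F takes 15 to reach its cap of 15 → 30 left.
Clinic A: +16 to 16 (cap) → 14 left.
Only 14 left; Clinic H takes them to reach 14.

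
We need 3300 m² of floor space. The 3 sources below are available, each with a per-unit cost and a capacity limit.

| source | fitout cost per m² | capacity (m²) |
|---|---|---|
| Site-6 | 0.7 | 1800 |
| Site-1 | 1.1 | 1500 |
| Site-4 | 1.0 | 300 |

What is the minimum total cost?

Fill from the cheapest source first.
Take 1800 from Site-6 at 0.7 — need 1500 more.
Take 300 from Site-4 at 1.0 — need 1200 more.
Site-1 (1.1): take the remaining 1200 — done.
Cost = 1800×0.7 + 300×1.0 + 1200×1.1 = 2880.

2880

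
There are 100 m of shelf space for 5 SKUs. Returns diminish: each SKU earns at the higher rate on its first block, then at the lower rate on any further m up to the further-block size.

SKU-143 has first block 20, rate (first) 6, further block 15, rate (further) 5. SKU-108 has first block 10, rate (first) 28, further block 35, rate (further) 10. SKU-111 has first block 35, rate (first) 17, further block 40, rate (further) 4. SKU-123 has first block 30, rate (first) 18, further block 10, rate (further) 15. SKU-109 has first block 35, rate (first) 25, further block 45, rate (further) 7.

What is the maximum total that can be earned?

2120

Rank every tier by rate: SKU-108/first 28 > SKU-109/first 25 > SKU-123/first 18 > SKU-111/first 17 > SKU-123/second 15 > SKU-108/second 10 > SKU-109/second 7 > SKU-143/first 6 > SKU-143/second 5 > SKU-111/second 4.
SKU-108 first at 28: fill all 10 — 90 left.
SKU-109 first at 25: fill all 35 — 55 left.
Fill SKU-123 first block (30 at 18) — 25 left.
25 remain; put them into SKU-111 first at 17.
Total = 28×10 + 25×35 + 18×30 + 17×25 = 2120.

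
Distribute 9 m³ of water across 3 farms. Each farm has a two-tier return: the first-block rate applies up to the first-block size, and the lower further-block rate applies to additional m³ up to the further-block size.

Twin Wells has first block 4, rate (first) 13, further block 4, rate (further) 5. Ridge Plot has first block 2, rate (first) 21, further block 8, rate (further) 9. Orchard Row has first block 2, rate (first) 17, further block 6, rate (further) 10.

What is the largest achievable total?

138

Rank every tier by rate: Ridge Plot/first 21 > Orchard Row/first 17 > Twin Wells/first 13 > Orchard Row/second 10 > Ridge Plot/second 9 > Twin Wells/second 5.
Fill Ridge Plot first block (2 at 21) — 7 left.
Fill Orchard Row first block (2 at 17) — 5 left.
Twin Wells/first (13): +4 — 1 left.
1 remain; put them into Orchard Row second at 10.
Total = 21×2 + 17×2 + 13×4 + 10×1 = 138.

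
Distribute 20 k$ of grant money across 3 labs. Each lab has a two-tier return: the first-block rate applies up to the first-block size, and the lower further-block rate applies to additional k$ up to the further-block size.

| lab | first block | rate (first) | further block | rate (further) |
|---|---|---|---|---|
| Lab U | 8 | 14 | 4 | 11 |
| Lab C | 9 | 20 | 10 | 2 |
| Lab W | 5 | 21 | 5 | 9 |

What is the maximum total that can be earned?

Treat each block as its own option and order by rate: Lab W/tier1 21 > Lab C/tier1 20 > Lab U/tier1 14 > Lab U/tier2 11 > Lab W/tier2 9 > Lab C/tier2 2.
Lab W/tier1 (21): +5 → 15 left.
Lab C tier1 at 20: fill all 9 → 6 left.
6 remain; put them into Lab U tier1 at 14.
Total = 21×5 + 20×9 + 14×6 = 369.

369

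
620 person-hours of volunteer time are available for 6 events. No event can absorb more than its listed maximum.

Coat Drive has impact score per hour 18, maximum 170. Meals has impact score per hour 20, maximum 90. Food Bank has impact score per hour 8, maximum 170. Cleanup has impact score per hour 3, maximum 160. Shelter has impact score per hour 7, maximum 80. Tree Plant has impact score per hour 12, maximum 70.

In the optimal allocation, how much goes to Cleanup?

Rank by impact score per hour: Meals 20 > Coat Drive 18 > Tree Plant 12 > Food Bank 8 > Shelter 7 > Cleanup 3.
Meals: +90 to 90 (cap) — 530 left.
Coat Drive takes 170 to reach its cap of 170 — 360 left.
Give Tree Plant 70 to hit its cap of 70 — 290 left.
Food Bank: +170 to 170 (cap) — 120 left.
Shelter: +80 to 80 (cap) — 40 left.
Cleanup has room for 160 but only 40 remain, so it gets 40.

40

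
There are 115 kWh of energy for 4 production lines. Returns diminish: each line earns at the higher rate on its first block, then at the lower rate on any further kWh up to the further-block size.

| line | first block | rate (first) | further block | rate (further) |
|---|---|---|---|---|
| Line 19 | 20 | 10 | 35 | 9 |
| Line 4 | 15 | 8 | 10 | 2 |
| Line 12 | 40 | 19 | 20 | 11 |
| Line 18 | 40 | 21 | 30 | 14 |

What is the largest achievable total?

2075

Rank every tier by rate: Line 18/T1 21 > Line 12/T1 19 > Line 18/T2 14 > Line 12/T2 11 > Line 19/T1 10 > Line 19/T2 9 > Line 4/T1 8 > Line 4/T2 2.
Line 18/T1 (21): +40 — 75 left.
Line 12/T1 (19): +40 — 35 left.
Line 18/T2 (14): +30 — 5 left.
Line 12 T2 at 11: only 5 left, fill 5.
Total = 21×40 + 19×40 + 14×30 + 11×5 = 2075.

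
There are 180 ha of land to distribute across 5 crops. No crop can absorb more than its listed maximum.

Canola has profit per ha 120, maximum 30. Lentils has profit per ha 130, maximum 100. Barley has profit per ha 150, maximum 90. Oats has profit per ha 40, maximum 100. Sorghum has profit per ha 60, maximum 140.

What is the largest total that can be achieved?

Highest profit per ha first: Barley 150 > Lentils 130 > Canola 120 > Sorghum 60 > Oats 40.
Barley: +90 to 90 (cap) → 90 left.
Lentils: +90 (room for 100) → 90. Pool exhausted.
Total = 130×90 + 150×90 = 25200.

25200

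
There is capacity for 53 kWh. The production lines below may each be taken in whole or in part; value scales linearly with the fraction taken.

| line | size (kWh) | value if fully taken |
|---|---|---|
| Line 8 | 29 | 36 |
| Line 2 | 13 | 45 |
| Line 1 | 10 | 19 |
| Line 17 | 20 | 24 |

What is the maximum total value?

Rank by value-to-size ratio: Line 2 45/13≈3.46, Line 1 19/10≈1.9, Line 8 36/29≈1.24, Line 17 24/20≈1.2.
Line 2: take in full, 13 kWh for value 45 → 40 left.
Line 1: take in full, 10 kWh for value 19 → 30 left.
Take all of Line 8 (29 kWh, value 36) → 1 kWh left.
Fill the last 1 kWh with part of Line 17: 1/20 of it earns 1.2.
Total value = 101.2.

101.2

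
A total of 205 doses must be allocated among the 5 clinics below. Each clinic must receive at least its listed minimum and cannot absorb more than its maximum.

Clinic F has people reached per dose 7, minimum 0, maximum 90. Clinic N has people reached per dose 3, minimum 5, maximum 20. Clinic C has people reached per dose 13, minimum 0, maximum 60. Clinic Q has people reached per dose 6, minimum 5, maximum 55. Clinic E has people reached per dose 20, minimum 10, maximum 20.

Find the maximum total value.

Meeting every minimum uses 0+5+0+5+10 = 20 doses, leaving 185.
Rank by people reached per dose: Clinic E 20 > Clinic C 13 > Clinic F 7 > Clinic Q 6 > Clinic N 3.
Clinic E takes 10 more to reach its cap of 20 → 175 left.
Clinic C: +60 to 60 (cap) → 115 left.
Give Clinic F 90 more to hit its cap of 90 → 25 left.
Clinic Q has room for 50 more but only 25 remain, so it gets 30.
Total = 7×90 + 3×5 + 13×60 + 6×30 + 20×20 = 2005.

2005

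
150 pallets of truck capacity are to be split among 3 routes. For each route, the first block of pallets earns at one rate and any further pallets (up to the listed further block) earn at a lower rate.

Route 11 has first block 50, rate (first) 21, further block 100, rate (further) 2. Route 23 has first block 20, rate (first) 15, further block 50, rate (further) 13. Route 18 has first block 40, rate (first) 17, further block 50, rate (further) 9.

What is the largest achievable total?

Treat each block as its own option and order by rate: Route 11/tier1 21 > Route 18/tier1 17 > Route 23/tier1 15 > Route 23/tier2 13 > Route 18/tier2 9 > Route 11/tier2 2.
Fill Route 11 tier1 block (50 at 21) ; 100 left.
Route 18 tier1 at 17: fill all 40 ; 60 left.
Fill Route 23 tier1 block (20 at 15) ; 40 left.
40 remain; put them into Route 23 tier2 at 13.
Total = 21×50 + 17×40 + 15×20 + 13×40 = 2550.

2550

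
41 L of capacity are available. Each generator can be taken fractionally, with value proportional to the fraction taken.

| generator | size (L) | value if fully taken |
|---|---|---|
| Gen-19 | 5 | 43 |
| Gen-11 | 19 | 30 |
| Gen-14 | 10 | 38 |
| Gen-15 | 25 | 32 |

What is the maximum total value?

Sort by value density: Gen-19 43/5≈8.6, Gen-14 38/10≈3.8, Gen-11 30/19≈1.58, Gen-15 32/25≈1.28.
Gen-19: take in full, 5 L for value 43 — 36 left.
Gen-14: take in full, 10 L for value 38 — 26 left.
Gen-11: take in full, 19 L for value 30 — 7 left.
7 L left: a 7/25 share of Gen-15 gives 32×7/25 = 8.96.
Total value = 119.96.

119.96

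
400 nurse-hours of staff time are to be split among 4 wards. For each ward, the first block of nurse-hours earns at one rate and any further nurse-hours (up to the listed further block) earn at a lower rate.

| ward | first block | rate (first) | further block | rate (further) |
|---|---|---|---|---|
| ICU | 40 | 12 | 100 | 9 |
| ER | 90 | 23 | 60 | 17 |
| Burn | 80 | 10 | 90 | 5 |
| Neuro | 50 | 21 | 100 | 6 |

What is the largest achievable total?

Order all 8 blocks by rate: ER/first 23 > Neuro/first 21 > ER/second 17 > ICU/first 12 > Burn/first 10 > ICU/second 9 > Neuro/second 6 > Burn/second 5.
Fill ER first block (90 at 23) — 310 left.
Neuro first at 21: fill all 50 — 260 left.
ER second at 17: fill all 60 — 200 left.
Fill ICU first block (40 at 12) — 160 left.
Burn/first (10): +80 — 80 left.
80 remain; put them into ICU second at 9.
Total = 23×90 + 21×50 + 17×60 + 12×40 + 10×80 + 9×80 = 6140.

6140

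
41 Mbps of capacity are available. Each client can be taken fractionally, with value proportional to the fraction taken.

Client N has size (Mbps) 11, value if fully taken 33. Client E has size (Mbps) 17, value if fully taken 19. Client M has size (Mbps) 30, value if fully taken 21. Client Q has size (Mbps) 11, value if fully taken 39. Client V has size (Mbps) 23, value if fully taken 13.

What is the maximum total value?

Sort by value density: Client Q 39/11≈3.55, Client N 33/11≈3, Client E 19/17≈1.12, Client M 21/30≈0.7, Client V 13/23≈0.565.
Client Q: take in full, 11 Mbps for value 39 ; 30 left.
Client N: take in full, 11 Mbps for value 33 ; 19 left.
Take all of Client E (17 Mbps, value 19) ; 2 Mbps left.
Only 2 Mbps remain; take 2/30 of Client M for value 21×2/30 = 1.4.
Total value = 92.4.

92.4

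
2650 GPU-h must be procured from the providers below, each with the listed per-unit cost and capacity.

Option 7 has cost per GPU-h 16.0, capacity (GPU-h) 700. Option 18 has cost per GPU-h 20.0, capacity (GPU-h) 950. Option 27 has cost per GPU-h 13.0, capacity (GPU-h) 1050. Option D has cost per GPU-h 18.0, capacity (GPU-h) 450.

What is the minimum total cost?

Fill from the cheapest provider first.
Option 27 (13.0): use full 1050 → 1600 GPU-h to go.
Take 700 from Option 7 at 16.0 → need 900 more.
Take 450 from Option D at 18.0 → need 450 more.
Take 450 from Option 18 at 20.0 to finish.
Cost = 1050×13.0 + 700×16.0 + 450×18.0 + 450×20.0 = 41950.

41950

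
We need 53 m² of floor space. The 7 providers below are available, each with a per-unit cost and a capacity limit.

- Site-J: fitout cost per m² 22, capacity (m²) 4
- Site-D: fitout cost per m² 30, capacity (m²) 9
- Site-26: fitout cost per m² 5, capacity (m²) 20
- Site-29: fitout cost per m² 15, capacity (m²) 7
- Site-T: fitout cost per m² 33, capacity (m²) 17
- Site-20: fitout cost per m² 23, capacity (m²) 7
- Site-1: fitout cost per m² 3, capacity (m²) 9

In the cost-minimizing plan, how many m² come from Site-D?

6

Use providers in increasing cost order.
Site-1 (3): use full 9 ; 44 m² to go.
Site-26 (5): use full 20 ; 24 m² to go.
Site-29 at 15: take all 7 m² ; 17 still needed.
Site-J (22): use full 4 ; 13 m² to go.
Site-20 at 23: take all 7 m² ; 6 still needed.
Site-D (30): take the remaining 6 ; done.
Site-T: unused.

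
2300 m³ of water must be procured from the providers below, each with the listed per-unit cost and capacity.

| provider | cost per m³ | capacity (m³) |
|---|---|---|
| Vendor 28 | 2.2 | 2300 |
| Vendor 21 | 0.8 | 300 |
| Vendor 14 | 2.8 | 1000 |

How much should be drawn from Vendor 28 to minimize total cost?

2000

Fill from the cheapest provider first.
Vendor 21 (0.8): use full 300 → 2000 m³ to go.
Vendor 28 at 2.2: take 2000 of its 2300 → requirement met.
Vendor 14: unused.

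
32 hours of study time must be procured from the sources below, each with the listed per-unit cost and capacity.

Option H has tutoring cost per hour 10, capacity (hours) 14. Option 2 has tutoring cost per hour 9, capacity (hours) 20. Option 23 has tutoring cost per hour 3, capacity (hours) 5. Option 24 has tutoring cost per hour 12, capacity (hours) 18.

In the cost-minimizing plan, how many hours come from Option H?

Use sources in increasing cost order.
Take 5 from Option 23 at 3 → need 27 more.
Option 2 at 9: take all 20 hours → 7 still needed.
Take 7 from Option H at 10 to finish.
Option 24: unused.

7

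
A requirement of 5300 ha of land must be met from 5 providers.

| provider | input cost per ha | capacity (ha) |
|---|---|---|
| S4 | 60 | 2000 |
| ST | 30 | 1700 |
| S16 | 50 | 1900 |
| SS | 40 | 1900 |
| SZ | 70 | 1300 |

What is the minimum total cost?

Cheapest first:
Take 1700 from ST at 30 ; need 3600 more.
Take 1900 from SS at 40 ; need 1700 more.
S16 at 50: take 1700 of its 1900 ; requirement met.
S4, SZ: unused.
Cost = 1700×30 + 1900×40 + 1700×50 = 212000.

212000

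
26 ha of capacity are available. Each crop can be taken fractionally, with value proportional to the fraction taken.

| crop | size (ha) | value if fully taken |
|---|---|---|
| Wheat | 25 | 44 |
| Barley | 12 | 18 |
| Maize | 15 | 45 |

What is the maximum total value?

Sort by value density: Maize 45/15≈3, Wheat 44/25≈1.76, Barley 18/12≈1.5.
All 15 ha of Maize fit (value 45) → 11 remain.
Only 11 ha remain; take 11/25 of Wheat for value 44×11/25 = 19.36.
Total value = 64.36.

64.36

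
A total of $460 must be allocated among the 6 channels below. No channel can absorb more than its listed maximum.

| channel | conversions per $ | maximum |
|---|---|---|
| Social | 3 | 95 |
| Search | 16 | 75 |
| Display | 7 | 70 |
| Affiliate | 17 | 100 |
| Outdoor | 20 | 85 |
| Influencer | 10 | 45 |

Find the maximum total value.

5795

Rank by conversions per $: Outdoor 20 > Affiliate 17 > Search 16 > Influencer 10 > Display 7 > Social 3.
Outdoor takes 85 to reach its cap of 85 — 375 left.
Give Affiliate 100 to hit its cap of 100 — 275 left.
Search: +75 to 75 (cap) — 200 left.
Influencer: +45 to 45 (cap) — 155 left.
Give Display 70 to hit its cap of 70 — 85 left.
Social: +85 (room for 95) → 85. Pool exhausted.
Total = 3×85 + 16×75 + 7×70 + 17×100 + 20×85 + 10×45 = 5795.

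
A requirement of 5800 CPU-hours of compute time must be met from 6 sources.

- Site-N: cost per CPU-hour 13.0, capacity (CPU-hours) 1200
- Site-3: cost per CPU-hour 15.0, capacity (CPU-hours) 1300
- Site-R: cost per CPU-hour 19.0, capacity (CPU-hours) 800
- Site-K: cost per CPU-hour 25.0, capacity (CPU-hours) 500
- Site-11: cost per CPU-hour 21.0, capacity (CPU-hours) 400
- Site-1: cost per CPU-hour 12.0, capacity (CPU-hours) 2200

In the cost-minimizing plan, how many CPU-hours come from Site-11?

300

Cheapest first:
Site-1 (12.0): use full 2200 → 3600 CPU-hours to go.
Site-N (13.0): use full 1200 → 2400 CPU-hours to go.
Site-3 at 15.0: take all 1300 CPU-hours → 1100 still needed.
Site-R (19.0): use full 800 → 300 CPU-hours to go.
Take 300 from Site-11 at 21.0 to finish.
Site-K: unused.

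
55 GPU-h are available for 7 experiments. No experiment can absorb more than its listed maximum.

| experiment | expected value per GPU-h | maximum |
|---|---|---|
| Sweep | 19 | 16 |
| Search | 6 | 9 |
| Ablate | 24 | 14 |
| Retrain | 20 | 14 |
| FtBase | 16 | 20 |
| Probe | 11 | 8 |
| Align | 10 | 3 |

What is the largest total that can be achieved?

Order the experiments by expected value per GPU-h: Ablate 24 > Retrain 20 > Sweep 19 > FtBase 16 > Probe 11 > Align 10 > Search 6.
Ablate takes 14 to reach its cap of 14 — 41 left.
Retrain: +14 to 14 (cap) — 27 left.
Sweep takes 16 to reach its cap of 16 — 11 left.
FtBase has room for 20 but only 11 remain, so it gets 11.
Total = 19×16 + 24×14 + 20×14 + 16×11 = 1096.

1096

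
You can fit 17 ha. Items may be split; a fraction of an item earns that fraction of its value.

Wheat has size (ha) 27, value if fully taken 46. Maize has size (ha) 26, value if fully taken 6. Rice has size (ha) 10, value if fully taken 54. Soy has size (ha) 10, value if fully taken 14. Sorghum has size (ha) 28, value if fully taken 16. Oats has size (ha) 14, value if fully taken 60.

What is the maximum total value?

Rank by value-to-size ratio: Rice 54/10≈5.4, Oats 60/14≈4.29, Wheat 46/27≈1.7, Soy 14/10≈1.4, Sorghum 16/28≈0.571, Maize 6/26≈0.231.
All 10 ha of Rice fit (value 54) → 7 remain.
7 ha left: a 7/14 share of Oats gives 60×7/14 = 30.
Total value = 84.

84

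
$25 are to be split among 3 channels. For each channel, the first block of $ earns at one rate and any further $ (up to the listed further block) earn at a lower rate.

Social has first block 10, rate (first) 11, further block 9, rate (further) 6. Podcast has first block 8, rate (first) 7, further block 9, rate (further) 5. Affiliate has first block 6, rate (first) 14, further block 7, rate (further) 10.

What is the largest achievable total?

Rank every tier by rate: Affiliate/first 14 > Social/first 11 > Affiliate/second 10 > Podcast/first 7 > Social/second 6 > Podcast/second 5.
Affiliate first at 14: fill all 6 → 19 left.
Social/first (11): +10 → 9 left.
Fill Affiliate second block (7 at 10) → 2 left.
Podcast/first: +2 of 8 at 7; pool empty.
Total = 14×6 + 11×10 + 10×7 + 7×2 = 278.

278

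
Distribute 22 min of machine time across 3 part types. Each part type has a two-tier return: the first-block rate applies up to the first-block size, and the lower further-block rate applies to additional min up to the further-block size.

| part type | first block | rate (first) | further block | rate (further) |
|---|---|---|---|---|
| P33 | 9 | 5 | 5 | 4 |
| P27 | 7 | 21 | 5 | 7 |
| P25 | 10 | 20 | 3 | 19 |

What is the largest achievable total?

Treat each block as its own option and order by rate: P27/T1 21 > P25/T1 20 > P25/T2 19 > P27/T2 7 > P33/T1 5 > P33/T2 4.
Fill P27 T1 block (7 at 21) — 15 left.
P25 T1 at 20: fill all 10 — 5 left.
P25 T2 at 19: fill all 3 — 2 left.
P27 T2 at 7: only 2 left, fill 2.
Total = 21×7 + 20×10 + 19×3 + 7×2 = 418.

418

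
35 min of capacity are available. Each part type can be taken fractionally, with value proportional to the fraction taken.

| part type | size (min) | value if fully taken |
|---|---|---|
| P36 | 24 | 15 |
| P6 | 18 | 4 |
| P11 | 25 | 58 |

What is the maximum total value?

Rank by value-to-size ratio: P11 58/25≈2.32, P36 15/24≈0.625, P6 4/18≈0.222.
Take all of P11 (25 min, value 58) → 10 min left.
10 min left: a 10/24 share of P36 gives 15×10/24 = 6.25.
Total value = 64.25.

64.25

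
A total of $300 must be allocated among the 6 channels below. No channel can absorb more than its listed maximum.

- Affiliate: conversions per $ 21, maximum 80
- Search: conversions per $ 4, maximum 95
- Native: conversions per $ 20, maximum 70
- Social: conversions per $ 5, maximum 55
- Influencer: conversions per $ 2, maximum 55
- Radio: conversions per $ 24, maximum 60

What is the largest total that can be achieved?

4935

Highest conversions per $ first: Radio 24 > Affiliate 21 > Native 20 > Social 5 > Search 4 > Influencer 2.
Radio: +60 to 60 (cap) — 240 left.
Affiliate: +80 to 80 (cap) — 160 left.
Give Native 70 to hit its cap of 70 — 90 left.
Social takes 55 to reach its cap of 55 — 35 left.
Only 35 left; Search takes them to reach 35.
Total = 21×80 + 4×35 + 20×70 + 5×55 + 24×60 = 4935.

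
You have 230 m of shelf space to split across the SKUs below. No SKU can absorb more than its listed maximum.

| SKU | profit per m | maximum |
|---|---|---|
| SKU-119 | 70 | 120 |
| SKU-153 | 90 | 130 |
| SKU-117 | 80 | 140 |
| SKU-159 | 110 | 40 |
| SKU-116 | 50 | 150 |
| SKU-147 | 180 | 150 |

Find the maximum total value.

35000

Order the SKUs by profit per m: SKU-147 180 > SKU-159 110 > SKU-153 90 > SKU-117 80 > SKU-119 70 > SKU-116 50.
SKU-147: +150 to 150 (cap) ; 80 left.
SKU-159 takes 40 to reach its cap of 40 ; 40 left.
SKU-153: +40 (room for 130) → 40. Pool exhausted.
Total = 90×40 + 110×40 + 180×150 = 35000.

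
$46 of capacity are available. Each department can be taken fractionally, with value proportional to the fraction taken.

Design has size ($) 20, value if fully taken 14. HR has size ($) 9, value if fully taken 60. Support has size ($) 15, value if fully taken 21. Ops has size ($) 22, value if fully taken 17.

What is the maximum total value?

98

Best value per unit of size first: HR 60/9≈6.67, Support 21/15≈1.4, Ops 17/22≈0.773, Design 14/20≈0.7.
Take all of HR (9 $, value 60) → 37 $ left.
Support: take in full, 15 $ for value 21 → 22 left.
Ops: take in full, 22 $ for value 17 → 0 left.
Total value = 98.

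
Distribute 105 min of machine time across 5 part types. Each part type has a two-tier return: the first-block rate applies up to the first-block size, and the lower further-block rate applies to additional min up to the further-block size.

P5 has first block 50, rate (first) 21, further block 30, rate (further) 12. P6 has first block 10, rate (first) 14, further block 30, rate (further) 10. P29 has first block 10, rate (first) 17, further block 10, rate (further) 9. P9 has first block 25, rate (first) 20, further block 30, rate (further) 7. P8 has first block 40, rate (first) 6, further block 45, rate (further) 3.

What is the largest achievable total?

1980

Treat each block as its own option and order by rate: P5/T1 21 > P9/T1 20 > P29/T1 17 > P6/T1 14 > P5/T2 12 > P6/T2 10 > P29/T2 9 > P9/T2 7 > P8/T1 6 > P8/T2 3.
P5/T1 (21): +50 → 55 left.
Fill P9 T1 block (25 at 20) → 30 left.
P29 T1 at 17: fill all 10 → 20 left.
Fill P6 T1 block (10 at 14) → 10 left.
P5/T2: +10 of 30 at 12; pool empty.
Total = 21×50 + 20×25 + 17×10 + 14×10 + 12×10 = 1980.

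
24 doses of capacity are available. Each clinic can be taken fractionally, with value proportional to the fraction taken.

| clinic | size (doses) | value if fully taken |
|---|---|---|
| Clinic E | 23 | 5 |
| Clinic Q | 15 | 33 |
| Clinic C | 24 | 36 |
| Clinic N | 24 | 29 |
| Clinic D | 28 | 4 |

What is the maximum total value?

46.5

Rank by value-to-size ratio: Clinic Q 33/15≈2.2, Clinic C 36/24≈1.5, Clinic N 29/24≈1.21, Clinic E 5/23≈0.217, Clinic D 4/28≈0.143.
Take all of Clinic Q (15 doses, value 33) ; 9 doses left.
Only 9 doses remain; take 9/24 of Clinic C for value 36×9/24 = 13.5.
Total value = 46.5.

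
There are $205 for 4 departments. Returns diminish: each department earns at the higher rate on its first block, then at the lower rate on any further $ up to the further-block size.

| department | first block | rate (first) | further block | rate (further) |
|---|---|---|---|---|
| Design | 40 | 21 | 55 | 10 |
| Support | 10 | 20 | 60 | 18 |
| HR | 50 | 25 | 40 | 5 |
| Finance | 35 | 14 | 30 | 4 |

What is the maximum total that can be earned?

Order all 8 blocks by rate: HR/first 25 > Design/first 21 > Support/first 20 > Support/second 18 > Finance/first 14 > Design/second 10 > HR/second 5 > Finance/second 4.
HR/first (25): +50 ; 155 left.
Design/first (21): +40 ; 115 left.
Support/first (20): +10 ; 105 left.
Fill Support second block (60 at 18) ; 45 left.
Finance/first (14): +35 ; 10 left.
Design second at 10: only 10 left, fill 10.
Total = 25×50 + 21×40 + 20×10 + 18×60 + 14×35 + 10×10 = 3960.

3960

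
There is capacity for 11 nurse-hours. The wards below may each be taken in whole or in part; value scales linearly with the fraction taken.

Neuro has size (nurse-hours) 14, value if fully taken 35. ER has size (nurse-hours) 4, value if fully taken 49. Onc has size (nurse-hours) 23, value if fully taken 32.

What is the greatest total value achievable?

66.5

Sort by value density: ER 49/4≈12.2, Neuro 35/14≈2.5, Onc 32/23≈1.39.
Take all of ER (4 nurse-hours, value 49) — 7 nurse-hours left.
Fill the last 7 nurse-hours with part of Neuro: 7/14 of it earns 17.5.
Total value = 66.5.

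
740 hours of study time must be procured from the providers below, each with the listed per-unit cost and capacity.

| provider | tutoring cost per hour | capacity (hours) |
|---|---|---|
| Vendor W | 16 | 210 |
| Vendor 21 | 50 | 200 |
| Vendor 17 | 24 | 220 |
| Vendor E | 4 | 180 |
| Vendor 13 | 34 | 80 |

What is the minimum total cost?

14580

Use providers in increasing cost order.
Vendor E at 4: take all 180 hours → 560 still needed.
Vendor W (16): use full 210 → 350 hours to go.
Take 220 from Vendor 17 at 24 → need 130 more.
Take 80 from Vendor 13 at 34 → need 50 more.
Vendor 21 at 50: take 50 of its 200 → requirement met.
Cost = 180×4 + 210×16 + 220×24 + 80×34 + 50×50 = 14580.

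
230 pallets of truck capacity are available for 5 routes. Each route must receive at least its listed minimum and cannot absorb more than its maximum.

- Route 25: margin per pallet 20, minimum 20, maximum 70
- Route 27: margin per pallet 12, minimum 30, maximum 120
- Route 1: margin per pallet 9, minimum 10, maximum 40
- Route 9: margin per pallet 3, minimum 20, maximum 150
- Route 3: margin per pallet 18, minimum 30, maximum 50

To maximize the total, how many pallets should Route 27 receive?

80

Meeting every minimum uses 20+30+10+20+30 = 110 pallets, leaving 120.
Order the routes by margin per pallet: Route 25 20 > Route 3 18 > Route 27 12 > Route 1 9 > Route 9 3.
Give Route 25 50 more to hit its cap of 70 — 70 left.
Route 3: +20 to 50 (cap) — 50 left.
Route 27: +50 (room for 90) → 80. Pool exhausted.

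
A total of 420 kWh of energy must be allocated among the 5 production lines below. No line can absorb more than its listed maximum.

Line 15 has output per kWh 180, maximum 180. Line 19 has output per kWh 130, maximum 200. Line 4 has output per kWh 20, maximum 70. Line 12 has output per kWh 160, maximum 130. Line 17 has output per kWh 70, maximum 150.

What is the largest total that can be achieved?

Order the production lines by output per kWh: Line 15 180 > Line 12 160 > Line 19 130 > Line 17 70 > Line 4 20.
Line 15 takes 180 to reach its cap of 180 ; 240 left.
Give Line 12 130 to hit its cap of 130 ; 110 left.
Only 110 left; Line 19 takes them to reach 110.
Total = 180×180 + 130×110 + 160×130 = 67500.

67500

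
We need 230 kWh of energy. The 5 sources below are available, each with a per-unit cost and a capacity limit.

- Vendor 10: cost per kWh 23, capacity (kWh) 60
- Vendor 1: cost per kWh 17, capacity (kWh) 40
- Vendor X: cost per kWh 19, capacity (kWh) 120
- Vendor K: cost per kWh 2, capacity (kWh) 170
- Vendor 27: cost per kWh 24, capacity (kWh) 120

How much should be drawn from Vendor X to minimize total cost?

20

Cheapest first:
Vendor K (2): use full 170 — 60 kWh to go.
Vendor 1 at 17: take all 40 kWh — 20 still needed.
Take 20 from Vendor X at 19 to finish.
Vendor 10, Vendor 27: unused.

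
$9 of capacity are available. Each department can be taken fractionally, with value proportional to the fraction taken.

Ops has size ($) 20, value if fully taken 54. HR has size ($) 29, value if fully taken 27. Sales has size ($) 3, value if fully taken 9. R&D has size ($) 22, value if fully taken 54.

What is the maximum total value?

Rank by value-to-size ratio: Sales 9/3≈3, Ops 54/20≈2.7, R&D 54/22≈2.45, HR 27/29≈0.931.
Sales: take in full, 3 $ for value 9 — 6 left.
6 $ left: a 6/20 share of Ops gives 54×6/20 = 16.2.
Total value = 25.2.

25.2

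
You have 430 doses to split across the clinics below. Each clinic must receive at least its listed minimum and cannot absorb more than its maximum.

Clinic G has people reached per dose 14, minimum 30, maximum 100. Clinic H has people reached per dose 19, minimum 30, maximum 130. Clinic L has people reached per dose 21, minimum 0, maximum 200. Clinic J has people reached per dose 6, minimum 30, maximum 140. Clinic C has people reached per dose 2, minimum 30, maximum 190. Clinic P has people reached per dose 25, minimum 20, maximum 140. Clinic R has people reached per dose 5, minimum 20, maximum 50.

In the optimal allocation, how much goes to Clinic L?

Meeting every minimum uses 30+30+0+30+30+20+20 = 160 doses, leaving 270.
Rank by people reached per dose: Clinic P 25 > Clinic L 21 > Clinic H 19 > Clinic G 14 > Clinic J 6 > Clinic R 5 > Clinic C 2.
Clinic P takes 120 more to reach its cap of 140 ; 150 left.
Clinic L: +150 (room for 200) → 150. Pool exhausted.

150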